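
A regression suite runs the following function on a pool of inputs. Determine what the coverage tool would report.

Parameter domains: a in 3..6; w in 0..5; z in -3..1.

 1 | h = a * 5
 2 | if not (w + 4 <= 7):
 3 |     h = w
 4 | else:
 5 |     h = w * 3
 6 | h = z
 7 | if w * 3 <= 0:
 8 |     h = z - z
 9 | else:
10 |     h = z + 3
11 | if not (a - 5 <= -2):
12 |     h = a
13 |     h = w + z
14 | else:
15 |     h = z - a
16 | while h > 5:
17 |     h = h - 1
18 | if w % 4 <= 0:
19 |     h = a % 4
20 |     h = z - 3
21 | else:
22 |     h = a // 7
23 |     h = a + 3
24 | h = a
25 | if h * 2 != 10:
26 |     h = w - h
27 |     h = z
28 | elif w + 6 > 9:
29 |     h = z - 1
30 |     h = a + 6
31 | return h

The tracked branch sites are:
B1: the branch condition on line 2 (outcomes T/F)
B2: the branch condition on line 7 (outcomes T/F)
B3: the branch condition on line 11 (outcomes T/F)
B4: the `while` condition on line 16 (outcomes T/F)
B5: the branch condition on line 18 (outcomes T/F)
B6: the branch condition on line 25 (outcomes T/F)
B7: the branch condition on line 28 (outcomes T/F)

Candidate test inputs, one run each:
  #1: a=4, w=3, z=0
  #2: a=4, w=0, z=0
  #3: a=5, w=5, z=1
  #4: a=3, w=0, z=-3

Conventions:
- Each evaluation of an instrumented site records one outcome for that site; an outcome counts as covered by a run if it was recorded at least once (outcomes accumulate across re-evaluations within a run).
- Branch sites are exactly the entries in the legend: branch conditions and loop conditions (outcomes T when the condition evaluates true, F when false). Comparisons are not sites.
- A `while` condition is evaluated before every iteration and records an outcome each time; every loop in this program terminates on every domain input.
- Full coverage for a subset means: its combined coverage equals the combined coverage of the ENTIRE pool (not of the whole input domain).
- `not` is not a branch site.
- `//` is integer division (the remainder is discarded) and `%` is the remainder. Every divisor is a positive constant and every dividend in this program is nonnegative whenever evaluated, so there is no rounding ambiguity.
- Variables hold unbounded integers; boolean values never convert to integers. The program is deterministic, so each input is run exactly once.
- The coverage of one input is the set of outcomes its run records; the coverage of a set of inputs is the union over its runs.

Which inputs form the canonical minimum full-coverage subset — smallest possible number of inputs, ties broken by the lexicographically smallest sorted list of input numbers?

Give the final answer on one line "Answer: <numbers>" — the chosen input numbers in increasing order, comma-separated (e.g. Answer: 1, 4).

input #1, a=4, w=3, z=0: outcomes B1=F, B2=F, B3=T, B4=F, B5=F, B6=T
input #2, a=4, w=0, z=0: outcomes B1=F, B2=T, B3=T, B4=F, B5=T, B6=T
input #3, a=5, w=5, z=1: outcomes B1=T, B2=F, B3=T, B4=T, B4=F, B5=F, B6=F, B7=T
input #4, a=3, w=0, z=-3: outcomes B1=F, B2=T, B3=F, B4=F, B5=T, B6=T
union over all inputs: B1=T, B1=F, B2=T, B2=F, B3=T, B3=F, B4=T, B4=F, B5=T, B5=F, B6=T, B6=F, B7=T (13 outcomes)
no size-1 subset reaches all 13 outcomes (best union: 8/13)
inputs {3, 4} (size 2) cover everything; no size-2 subset with a lexicographically smaller index list covers all 13

Answer: 3, 4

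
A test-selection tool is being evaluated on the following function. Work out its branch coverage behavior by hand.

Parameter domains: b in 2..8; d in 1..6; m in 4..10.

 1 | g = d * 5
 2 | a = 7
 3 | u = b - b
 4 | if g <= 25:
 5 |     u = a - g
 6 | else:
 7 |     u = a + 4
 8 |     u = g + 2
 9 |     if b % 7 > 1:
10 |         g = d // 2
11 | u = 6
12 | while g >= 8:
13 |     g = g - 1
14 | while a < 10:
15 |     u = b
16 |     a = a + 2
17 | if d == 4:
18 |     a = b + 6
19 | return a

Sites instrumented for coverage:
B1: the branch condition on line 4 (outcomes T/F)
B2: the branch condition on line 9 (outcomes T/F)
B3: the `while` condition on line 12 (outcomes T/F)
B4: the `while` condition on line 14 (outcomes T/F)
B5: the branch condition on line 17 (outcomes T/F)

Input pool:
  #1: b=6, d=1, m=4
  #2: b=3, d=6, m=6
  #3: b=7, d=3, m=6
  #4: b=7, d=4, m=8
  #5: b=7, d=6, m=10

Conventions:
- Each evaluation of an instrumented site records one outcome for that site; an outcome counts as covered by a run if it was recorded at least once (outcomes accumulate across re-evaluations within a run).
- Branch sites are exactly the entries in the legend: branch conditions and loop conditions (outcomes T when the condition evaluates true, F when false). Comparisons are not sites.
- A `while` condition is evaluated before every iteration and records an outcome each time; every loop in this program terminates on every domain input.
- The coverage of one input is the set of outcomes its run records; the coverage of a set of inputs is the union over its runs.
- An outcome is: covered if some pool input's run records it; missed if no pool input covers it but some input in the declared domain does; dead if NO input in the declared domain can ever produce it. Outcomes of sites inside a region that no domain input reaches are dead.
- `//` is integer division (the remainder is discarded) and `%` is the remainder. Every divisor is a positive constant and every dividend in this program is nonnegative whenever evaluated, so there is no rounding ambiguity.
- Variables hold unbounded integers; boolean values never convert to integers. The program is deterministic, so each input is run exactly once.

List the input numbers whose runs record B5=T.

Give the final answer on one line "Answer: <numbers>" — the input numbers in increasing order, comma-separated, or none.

input #1 (b=6, d=1, m=4): does not record B5=T
input #2 (b=3, d=6, m=6): does not record B5=T
input #3 (b=7, d=3, m=6): does not record B5=T
input #4 (b=7, d=4, m=8): records B5=T
input #5 (b=7, d=6, m=10): does not record B5=T

Answer: 4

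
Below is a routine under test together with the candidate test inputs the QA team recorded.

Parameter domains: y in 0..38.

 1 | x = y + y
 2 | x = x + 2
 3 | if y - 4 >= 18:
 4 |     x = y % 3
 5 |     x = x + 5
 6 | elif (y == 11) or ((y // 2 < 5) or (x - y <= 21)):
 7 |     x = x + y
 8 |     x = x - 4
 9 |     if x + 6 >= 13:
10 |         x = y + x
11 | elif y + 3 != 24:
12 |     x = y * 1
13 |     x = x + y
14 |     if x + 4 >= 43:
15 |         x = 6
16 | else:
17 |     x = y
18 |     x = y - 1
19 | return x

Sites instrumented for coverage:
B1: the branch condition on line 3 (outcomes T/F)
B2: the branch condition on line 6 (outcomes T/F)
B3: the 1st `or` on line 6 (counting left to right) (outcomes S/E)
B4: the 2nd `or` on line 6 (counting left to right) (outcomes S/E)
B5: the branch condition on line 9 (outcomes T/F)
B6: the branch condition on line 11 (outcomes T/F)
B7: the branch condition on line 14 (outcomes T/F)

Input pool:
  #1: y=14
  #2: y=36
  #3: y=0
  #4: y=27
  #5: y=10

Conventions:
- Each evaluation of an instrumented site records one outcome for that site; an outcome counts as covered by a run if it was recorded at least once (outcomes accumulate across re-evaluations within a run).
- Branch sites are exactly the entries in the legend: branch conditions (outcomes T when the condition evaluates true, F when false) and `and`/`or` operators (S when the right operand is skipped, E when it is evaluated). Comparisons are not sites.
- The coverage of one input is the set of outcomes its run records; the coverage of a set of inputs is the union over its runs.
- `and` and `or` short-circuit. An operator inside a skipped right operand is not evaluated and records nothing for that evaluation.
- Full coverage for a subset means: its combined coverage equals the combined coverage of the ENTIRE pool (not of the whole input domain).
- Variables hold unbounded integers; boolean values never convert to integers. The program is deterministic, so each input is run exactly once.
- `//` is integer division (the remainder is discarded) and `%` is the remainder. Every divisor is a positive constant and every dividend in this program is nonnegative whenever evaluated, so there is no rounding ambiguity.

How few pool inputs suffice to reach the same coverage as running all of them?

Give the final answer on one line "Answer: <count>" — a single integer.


#1 (y=14) -> B1->F, B3->E, B4->E, B2->T, B5->T; covered: B1=F, B2=T, B3=E, B4=E, B5=T
#2 (y=36) -> B1->T; covered: B1=T
#3 (y=0) -> B1->F, B3->E, B4->S, B2->T, B5->F; covered: B1=F, B2=T, B3=E, B4=S, B5=F
#4 (y=27) -> B1->T; covered: B1=T
#5 (y=10) -> B1->F, B3->E, B4->E, B2->T, B5->T; covered: B1=F, B2=T, B3=E, B4=E, B5=T
the full pool covers 8 outcomes: B1=T, B1=F, B2=T, B3=E, B4=S, B4=E, B5=T, B5=F
size 1 is not enough: best union over all size-1 subsets is 5/8
size 2 is not enough: best union over all size-2 subsets is 7/8
the canonical winner is {1, 2, 3}: size 3, full 8-outcome coverage, earliest index list among size-3 covers
Answer: 3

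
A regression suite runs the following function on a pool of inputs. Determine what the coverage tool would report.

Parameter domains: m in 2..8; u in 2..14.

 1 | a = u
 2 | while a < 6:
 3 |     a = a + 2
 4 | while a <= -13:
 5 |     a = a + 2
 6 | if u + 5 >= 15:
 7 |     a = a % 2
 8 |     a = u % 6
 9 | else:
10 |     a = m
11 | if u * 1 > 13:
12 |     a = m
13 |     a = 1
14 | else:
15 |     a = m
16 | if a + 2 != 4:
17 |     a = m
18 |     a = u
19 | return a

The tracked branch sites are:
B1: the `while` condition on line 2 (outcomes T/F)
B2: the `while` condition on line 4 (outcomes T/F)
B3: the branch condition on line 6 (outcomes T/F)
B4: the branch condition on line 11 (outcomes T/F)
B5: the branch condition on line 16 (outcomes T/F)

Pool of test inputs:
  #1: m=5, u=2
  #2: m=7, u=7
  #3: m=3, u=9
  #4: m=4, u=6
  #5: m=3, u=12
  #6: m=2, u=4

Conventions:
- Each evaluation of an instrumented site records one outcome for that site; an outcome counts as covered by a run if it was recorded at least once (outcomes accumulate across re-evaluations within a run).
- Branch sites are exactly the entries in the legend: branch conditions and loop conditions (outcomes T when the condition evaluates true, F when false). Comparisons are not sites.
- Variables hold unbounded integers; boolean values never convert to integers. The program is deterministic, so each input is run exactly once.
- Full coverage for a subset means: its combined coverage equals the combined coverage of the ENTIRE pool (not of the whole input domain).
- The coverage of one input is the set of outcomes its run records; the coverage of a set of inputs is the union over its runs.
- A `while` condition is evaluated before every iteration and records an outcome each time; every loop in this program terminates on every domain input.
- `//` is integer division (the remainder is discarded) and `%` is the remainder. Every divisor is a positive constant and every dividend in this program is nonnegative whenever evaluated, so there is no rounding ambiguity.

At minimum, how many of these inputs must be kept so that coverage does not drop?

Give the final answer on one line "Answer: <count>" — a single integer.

input #1, m=5, u=2: events B1->T, B1->T, B1->F, B2->F, B3->F, B4->F, B5->T; outcomes B1=T, B1=F, B2=F, B3=F, B4=F, B5=T
input #2, m=7, u=7: events B1->F, B2->F, B3->F, B4->F, B5->T; outcomes B1=F, B2=F, B3=F, B4=F, B5=T
input #3, m=3, u=9: events B1->F, B2->F, B3->F, B4->F, B5->T; outcomes B1=F, B2=F, B3=F, B4=F, B5=T
input #4, m=4, u=6: events B1->F, B2->F, B3->F, B4->F, B5->T; outcomes B1=F, B2=F, B3=F, B4=F, B5=T
input #5, m=3, u=12: events B1->F, B2->F, B3->T, B4->F, B5->T; outcomes B1=F, B2=F, B3=T, B4=F, B5=T
input #6, m=2, u=4: events B1->T, B1->F, B2->F, B3->F, B4->F, B5->F; outcomes B1=T, B1=F, B2=F, B3=F, B4=F, B5=F
the full pool covers 8 outcomes: B1=T, B1=F, B2=F, B3=T, B3=F, B4=F, B5=T, B5=F
size 1 is not enough: best union over all size-1 subsets is 6/8
at size 2, {5, 6} reaches all 8 outcomes; every lexicographically earlier size-2 subset fails

Answer: 2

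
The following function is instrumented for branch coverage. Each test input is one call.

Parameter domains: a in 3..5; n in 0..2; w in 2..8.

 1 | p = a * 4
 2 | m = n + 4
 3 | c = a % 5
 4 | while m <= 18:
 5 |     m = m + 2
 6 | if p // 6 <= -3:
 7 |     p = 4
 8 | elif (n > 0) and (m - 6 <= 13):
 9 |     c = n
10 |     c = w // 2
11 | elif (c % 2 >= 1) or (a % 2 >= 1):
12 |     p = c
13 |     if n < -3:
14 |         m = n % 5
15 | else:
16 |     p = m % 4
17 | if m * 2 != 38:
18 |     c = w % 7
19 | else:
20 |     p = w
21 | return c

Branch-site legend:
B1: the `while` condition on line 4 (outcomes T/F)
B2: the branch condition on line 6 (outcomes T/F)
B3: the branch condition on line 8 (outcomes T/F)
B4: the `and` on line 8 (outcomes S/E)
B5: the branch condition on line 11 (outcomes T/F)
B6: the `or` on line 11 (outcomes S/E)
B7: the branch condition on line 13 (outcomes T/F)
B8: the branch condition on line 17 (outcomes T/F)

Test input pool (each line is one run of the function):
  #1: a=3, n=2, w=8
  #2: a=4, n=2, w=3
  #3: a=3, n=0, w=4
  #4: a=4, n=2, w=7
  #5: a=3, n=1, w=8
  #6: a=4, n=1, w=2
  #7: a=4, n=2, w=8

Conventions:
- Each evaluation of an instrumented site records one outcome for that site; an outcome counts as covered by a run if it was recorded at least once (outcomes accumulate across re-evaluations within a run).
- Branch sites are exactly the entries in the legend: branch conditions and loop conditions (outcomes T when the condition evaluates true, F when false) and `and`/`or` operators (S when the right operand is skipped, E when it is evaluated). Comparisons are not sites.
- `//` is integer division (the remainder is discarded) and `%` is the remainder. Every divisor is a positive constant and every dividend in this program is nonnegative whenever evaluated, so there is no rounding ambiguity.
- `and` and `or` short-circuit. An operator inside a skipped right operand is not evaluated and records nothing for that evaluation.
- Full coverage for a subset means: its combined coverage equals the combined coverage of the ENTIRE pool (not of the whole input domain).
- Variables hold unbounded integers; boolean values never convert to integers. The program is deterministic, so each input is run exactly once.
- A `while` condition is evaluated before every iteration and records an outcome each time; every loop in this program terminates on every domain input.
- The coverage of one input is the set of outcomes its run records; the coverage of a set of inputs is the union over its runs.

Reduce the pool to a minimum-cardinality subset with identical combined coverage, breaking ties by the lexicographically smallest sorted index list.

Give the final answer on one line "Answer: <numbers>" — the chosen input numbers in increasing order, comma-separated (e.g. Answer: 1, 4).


test 1 (a=3, n=2, w=8) fires B1->T, B1->T, B1->T, B1->T, B1->T, B1->T, B1->T, B1->F, B2->F, B4->E, B3->F, B6->S, B5->T, B7->F, ...; hits B1=T, B1=F, B2=F, B3=F, B4=E, B5=T, B6=S, B7=F, B8=T
test 2 (a=4, n=2, w=3) fires B1->T, B1->T, B1->T, B1->T, B1->T, B1->T, B1->T, B1->F, B2->F, B4->E, B3->F, B6->E, B5->F, B8->T; hits B1=T, B1=F, B2=F, B3=F, B4=E, B5=F, B6=E, B8=T
test 3 (a=3, n=0, w=4) fires B1->T, B1->T, B1->T, B1->T, B1->T, B1->T, B1->T, B1->T, B1->F, B2->F, B4->S, B3->F, B6->S, B5->T, ...; hits B1=T, B1=F, B2=F, B3=F, B4=S, B5=T, B6=S, B7=F, B8=T
test 4 (a=4, n=2, w=7) fires B1->T, B1->T, B1->T, B1->T, B1->T, B1->T, B1->T, B1->F, B2->F, B4->E, B3->F, B6->E, B5->F, B8->T; hits B1=T, B1=F, B2=F, B3=F, B4=E, B5=F, B6=E, B8=T
test 5 (a=3, n=1, w=8) fires B1->T, B1->T, B1->T, B1->T, B1->T, B1->T, B1->T, B1->F, B2->F, B4->E, B3->T, B8->F; hits B1=T, B1=F, B2=F, B3=T, B4=E, B8=F
test 6 (a=4, n=1, w=2) fires B1->T, B1->T, B1->T, B1->T, B1->T, B1->T, B1->T, B1->F, B2->F, B4->E, B3->T, B8->F; hits B1=T, B1=F, B2=F, B3=T, B4=E, B8=F
test 7 (a=4, n=2, w=8) fires B1->T, B1->T, B1->T, B1->T, B1->T, B1->T, B1->T, B1->F, B2->F, B4->E, B3->F, B6->E, B5->F, B8->T; hits B1=T, B1=F, B2=F, B3=F, B4=E, B5=F, B6=E, B8=T
together the pool reaches 14 outcomes: B1=T, B1=F, B2=F, B3=T, B3=F, B4=S, B4=E, B5=T, B5=F, B6=S, B6=E, B7=F, B8=T, B8=F
every size-1 subset falls short of the 14 outcomes (best: 9/14)
every size-2 subset falls short of the 14 outcomes (best: 12/14)
inputs {2, 3, 5} (size 3) cover everything; no size-3 subset with a lexicographically smaller index list covers all 14
Answer: 2, 3, 5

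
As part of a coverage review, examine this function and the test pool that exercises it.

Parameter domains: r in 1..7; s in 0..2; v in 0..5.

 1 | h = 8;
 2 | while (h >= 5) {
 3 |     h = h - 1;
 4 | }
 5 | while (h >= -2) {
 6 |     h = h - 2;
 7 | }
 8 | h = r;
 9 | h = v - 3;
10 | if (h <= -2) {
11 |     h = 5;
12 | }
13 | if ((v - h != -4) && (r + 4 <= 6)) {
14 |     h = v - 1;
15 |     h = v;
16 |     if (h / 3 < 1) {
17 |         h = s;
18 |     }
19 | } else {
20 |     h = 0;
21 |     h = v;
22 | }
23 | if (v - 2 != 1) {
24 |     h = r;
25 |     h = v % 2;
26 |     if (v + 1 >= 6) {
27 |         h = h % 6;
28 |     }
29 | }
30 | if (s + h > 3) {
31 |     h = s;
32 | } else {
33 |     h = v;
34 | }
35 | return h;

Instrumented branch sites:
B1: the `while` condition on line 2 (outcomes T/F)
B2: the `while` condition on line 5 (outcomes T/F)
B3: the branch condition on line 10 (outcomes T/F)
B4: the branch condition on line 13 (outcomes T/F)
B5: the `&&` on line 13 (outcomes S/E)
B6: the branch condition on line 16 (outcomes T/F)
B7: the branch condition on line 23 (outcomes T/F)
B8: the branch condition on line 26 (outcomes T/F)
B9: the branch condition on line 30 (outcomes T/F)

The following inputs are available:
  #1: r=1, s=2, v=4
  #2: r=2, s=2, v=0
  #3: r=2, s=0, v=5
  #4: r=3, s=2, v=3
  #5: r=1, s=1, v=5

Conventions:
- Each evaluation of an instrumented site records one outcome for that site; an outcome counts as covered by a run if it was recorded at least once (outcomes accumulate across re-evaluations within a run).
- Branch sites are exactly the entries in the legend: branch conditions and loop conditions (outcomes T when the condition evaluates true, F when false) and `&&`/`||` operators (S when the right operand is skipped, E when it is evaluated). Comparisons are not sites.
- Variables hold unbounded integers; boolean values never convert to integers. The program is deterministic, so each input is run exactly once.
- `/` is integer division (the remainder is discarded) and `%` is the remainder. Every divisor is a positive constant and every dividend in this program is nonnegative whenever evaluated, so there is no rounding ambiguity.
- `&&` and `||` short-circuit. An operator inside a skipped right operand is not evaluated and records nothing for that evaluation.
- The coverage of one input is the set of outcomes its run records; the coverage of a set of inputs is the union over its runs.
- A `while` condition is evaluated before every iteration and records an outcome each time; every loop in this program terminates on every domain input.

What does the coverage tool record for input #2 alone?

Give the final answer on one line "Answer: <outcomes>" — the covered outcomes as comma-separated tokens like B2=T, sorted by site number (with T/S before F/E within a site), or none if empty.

Simulating input #2 (r=2, s=2, v=0) step by step:
  B1->T, B1->T, B1->T, B1->T, B1->F, B2->T, B2->T, B2->T, B2->T, B2->F
  B3->T, B5->E, B4->T, B6->T, B7->T, B8->F, B9->F
deduplicating events, the covered set is: B1=T, B1=F, B2=T, B2=F, B3=T, B4=T, B5=E, B6=T, B7=T, B8=F, B9=F

Answer: B1=T, B1=F, B2=T, B2=F, B3=T, B4=T, B5=E, B6=T, B7=T, B8=F, B9=F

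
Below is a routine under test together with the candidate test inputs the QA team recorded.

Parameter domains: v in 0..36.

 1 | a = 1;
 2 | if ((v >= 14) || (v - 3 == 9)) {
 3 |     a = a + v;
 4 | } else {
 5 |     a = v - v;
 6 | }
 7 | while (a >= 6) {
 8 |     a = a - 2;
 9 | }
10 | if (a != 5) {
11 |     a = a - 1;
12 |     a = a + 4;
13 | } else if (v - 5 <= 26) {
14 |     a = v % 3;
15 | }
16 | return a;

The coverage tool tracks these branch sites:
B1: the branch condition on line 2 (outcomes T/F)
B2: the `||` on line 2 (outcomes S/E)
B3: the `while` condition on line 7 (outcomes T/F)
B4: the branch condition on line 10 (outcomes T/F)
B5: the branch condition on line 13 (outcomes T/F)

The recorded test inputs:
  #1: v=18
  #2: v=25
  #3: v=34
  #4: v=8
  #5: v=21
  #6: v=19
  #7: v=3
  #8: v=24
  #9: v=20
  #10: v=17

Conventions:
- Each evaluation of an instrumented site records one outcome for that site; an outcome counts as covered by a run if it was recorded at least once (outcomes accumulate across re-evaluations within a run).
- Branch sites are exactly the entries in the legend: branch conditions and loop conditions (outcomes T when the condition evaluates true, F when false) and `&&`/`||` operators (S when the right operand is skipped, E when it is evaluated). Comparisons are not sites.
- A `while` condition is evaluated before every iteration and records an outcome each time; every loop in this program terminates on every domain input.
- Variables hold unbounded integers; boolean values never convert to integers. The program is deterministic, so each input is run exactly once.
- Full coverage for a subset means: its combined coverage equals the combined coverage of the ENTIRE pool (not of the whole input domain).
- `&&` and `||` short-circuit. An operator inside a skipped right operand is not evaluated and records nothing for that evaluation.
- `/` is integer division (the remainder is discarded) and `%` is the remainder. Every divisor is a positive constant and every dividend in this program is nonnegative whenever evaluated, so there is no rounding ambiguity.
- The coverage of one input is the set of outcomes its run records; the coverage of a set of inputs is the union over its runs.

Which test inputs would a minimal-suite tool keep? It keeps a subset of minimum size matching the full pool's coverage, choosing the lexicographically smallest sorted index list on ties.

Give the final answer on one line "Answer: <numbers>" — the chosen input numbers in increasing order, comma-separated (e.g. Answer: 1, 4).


input #1 (v=18): events B2->S, B1->T, B3->T, B3->T, B3->T, B3->T, B3->T, B3->T, B3->T, B3->F, B4->F, B5->T; covers B1=T, B2=S, B3=T, B3=F, B4=F, B5=T
input #2 (v=25): events B2->S, B1->T, B3->T, B3->T, B3->T, B3->T, B3->T, B3->T, B3->T, B3->T, B3->T, B3->T, B3->T, B3->F, ...; covers B1=T, B2=S, B3=T, B3=F, B4=T
input #3 (v=34): events B2->S, B1->T, B3->T, B3->T, B3->T, B3->T, B3->T, B3->T, B3->T, B3->T, B3->T, B3->T, B3->T, B3->T, ...; covers B1=T, B2=S, B3=T, B3=F, B4=F, B5=F
input #4 (v=8): events B2->E, B1->F, B3->F, B4->T; covers B1=F, B2=E, B3=F, B4=T
input #5 (v=21): events B2->S, B1->T, B3->T, B3->T, B3->T, B3->T, B3->T, B3->T, B3->T, B3->T, B3->T, B3->F, B4->T; covers B1=T, B2=S, B3=T, B3=F, B4=T
input #6 (v=19): events B2->S, B1->T, B3->T, B3->T, B3->T, B3->T, B3->T, B3->T, B3->T, B3->T, B3->F, B4->T; covers B1=T, B2=S, B3=T, B3=F, B4=T
input #7 (v=3): events B2->E, B1->F, B3->F, B4->T; covers B1=F, B2=E, B3=F, B4=T
input #8 (v=24): events B2->S, B1->T, B3->T, B3->T, B3->T, B3->T, B3->T, B3->T, B3->T, B3->T, B3->T, B3->T, B3->F, B4->F, ...; covers B1=T, B2=S, B3=T, B3=F, B4=F, B5=T
input #9 (v=20): events B2->S, B1->T, B3->T, B3->T, B3->T, B3->T, B3->T, B3->T, B3->T, B3->T, B3->F, B4->F, B5->T; covers B1=T, B2=S, B3=T, B3=F, B4=F, B5=T
input #10 (v=17): events B2->S, B1->T, B3->T, B3->T, B3->T, B3->T, B3->T, B3->T, B3->T, B3->F, B4->T; covers B1=T, B2=S, B3=T, B3=F, B4=T
union over all inputs: B1=T, B1=F, B2=S, B2=E, B3=T, B3=F, B4=T, B4=F, B5=T, B5=F (10 outcomes)
checked all size-1 subsets: none covers 10 outcomes (max 6/10)
checked all size-2 subsets: none covers 10 outcomes (max 9/10)
at size 3, {1, 3, 4} reaches all 10 outcomes; every lexicographically earlier size-3 subset fails
Answer: 1, 3, 4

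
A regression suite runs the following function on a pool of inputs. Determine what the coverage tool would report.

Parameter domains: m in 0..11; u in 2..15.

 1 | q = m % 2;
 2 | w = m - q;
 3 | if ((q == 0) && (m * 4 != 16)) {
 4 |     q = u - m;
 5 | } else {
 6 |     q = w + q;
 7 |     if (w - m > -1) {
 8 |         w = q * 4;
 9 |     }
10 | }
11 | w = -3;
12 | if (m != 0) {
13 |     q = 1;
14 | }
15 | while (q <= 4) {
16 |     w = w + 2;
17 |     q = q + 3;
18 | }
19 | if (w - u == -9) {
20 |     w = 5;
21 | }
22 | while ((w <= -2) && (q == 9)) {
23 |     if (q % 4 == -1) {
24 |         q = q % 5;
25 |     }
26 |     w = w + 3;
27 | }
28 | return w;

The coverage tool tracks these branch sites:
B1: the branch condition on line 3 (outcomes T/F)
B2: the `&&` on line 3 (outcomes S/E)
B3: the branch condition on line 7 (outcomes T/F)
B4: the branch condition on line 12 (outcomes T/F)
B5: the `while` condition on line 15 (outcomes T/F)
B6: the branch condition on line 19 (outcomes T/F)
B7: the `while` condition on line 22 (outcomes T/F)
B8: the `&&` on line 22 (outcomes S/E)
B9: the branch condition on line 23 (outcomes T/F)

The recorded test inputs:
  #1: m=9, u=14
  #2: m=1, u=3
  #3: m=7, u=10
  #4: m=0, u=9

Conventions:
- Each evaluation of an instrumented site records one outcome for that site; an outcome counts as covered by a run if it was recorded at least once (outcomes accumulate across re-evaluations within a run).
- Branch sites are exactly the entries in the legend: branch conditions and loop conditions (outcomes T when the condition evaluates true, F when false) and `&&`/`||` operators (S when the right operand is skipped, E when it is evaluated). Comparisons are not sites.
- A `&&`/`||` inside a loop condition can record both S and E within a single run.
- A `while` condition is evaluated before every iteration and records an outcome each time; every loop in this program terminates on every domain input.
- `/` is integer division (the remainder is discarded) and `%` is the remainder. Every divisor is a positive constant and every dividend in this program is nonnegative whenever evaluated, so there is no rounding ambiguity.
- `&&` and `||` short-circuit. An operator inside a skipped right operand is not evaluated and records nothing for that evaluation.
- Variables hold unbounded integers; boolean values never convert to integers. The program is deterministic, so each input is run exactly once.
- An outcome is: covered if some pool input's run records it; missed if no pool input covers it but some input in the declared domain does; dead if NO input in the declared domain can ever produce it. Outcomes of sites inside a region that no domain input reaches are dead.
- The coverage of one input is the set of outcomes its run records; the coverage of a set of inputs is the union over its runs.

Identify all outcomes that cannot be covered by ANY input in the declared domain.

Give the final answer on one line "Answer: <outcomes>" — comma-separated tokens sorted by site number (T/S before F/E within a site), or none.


running all 168 domain inputs and tallying outcomes:
  B9=T: never recorded by any domain input -> dead
  reachable outcomes have witnesses, e.g. B1=T (e.g. m=0, u=2), B1=F (e.g. m=1, u=2), B2=S (e.g. m=1, u=2), B2=E (e.g. m=0, u=2)
Answer: B9=T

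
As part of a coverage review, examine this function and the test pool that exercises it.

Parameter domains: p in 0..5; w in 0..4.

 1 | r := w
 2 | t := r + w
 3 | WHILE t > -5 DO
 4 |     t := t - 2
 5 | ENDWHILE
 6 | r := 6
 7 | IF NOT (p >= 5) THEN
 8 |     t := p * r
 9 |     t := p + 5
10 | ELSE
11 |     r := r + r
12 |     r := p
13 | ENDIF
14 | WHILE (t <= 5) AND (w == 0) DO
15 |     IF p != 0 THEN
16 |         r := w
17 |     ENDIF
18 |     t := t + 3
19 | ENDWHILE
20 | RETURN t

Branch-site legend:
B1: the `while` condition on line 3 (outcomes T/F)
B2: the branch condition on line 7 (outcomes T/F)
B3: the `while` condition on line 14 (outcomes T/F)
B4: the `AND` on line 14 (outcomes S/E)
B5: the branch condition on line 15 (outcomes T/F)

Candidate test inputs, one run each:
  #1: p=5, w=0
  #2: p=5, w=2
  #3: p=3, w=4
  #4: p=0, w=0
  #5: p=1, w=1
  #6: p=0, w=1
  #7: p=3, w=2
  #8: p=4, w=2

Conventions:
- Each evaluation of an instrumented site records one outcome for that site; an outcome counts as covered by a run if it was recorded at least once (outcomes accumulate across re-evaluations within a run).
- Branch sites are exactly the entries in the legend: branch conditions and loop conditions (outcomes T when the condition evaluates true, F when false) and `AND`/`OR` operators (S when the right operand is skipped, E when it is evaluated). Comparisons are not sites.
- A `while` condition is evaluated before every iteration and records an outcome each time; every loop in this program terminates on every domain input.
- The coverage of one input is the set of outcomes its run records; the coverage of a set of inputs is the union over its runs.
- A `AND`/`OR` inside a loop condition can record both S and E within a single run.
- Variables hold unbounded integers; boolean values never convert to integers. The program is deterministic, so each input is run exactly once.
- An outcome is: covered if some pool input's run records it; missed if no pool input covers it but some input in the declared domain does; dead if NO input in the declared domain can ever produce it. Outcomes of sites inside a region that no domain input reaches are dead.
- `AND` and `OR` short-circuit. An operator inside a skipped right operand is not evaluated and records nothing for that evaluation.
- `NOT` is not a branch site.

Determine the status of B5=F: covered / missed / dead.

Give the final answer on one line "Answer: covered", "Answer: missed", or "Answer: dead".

B5=F is recorded by pool input(s) 4 -> covered

Answer: covered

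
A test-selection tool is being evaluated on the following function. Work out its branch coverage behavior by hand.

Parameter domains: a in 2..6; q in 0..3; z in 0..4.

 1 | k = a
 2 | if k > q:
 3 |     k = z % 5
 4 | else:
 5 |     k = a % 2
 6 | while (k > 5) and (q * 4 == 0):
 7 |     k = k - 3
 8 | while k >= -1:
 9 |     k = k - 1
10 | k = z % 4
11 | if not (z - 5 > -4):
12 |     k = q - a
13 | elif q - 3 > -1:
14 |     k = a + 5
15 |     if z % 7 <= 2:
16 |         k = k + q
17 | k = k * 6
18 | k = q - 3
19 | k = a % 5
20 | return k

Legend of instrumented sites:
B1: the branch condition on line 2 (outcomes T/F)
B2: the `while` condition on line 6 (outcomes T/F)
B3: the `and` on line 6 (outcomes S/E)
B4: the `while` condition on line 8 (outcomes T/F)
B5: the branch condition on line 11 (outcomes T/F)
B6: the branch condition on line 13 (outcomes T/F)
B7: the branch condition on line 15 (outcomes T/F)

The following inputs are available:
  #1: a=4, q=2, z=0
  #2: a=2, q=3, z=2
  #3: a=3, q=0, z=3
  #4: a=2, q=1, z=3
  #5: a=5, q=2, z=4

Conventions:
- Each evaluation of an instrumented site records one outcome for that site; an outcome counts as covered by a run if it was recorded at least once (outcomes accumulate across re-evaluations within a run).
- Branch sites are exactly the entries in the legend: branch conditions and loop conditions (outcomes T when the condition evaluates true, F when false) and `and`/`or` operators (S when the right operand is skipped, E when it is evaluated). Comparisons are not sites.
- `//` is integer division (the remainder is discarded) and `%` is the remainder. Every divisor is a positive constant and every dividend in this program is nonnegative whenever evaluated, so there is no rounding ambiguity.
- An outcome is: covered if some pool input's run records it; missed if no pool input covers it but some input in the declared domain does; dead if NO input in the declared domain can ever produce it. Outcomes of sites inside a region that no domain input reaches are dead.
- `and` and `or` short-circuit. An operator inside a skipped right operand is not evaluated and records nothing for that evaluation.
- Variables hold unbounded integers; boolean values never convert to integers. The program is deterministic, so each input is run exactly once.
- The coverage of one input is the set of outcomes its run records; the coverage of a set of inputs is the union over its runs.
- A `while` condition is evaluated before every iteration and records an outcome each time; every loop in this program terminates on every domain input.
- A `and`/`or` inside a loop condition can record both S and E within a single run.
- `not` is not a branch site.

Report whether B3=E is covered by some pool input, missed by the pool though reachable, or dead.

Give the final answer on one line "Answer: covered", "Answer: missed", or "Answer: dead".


no pool input records B3=E
checking all 100 inputs in the declared domain: B3=E is never recorded -> dead
Answer: dead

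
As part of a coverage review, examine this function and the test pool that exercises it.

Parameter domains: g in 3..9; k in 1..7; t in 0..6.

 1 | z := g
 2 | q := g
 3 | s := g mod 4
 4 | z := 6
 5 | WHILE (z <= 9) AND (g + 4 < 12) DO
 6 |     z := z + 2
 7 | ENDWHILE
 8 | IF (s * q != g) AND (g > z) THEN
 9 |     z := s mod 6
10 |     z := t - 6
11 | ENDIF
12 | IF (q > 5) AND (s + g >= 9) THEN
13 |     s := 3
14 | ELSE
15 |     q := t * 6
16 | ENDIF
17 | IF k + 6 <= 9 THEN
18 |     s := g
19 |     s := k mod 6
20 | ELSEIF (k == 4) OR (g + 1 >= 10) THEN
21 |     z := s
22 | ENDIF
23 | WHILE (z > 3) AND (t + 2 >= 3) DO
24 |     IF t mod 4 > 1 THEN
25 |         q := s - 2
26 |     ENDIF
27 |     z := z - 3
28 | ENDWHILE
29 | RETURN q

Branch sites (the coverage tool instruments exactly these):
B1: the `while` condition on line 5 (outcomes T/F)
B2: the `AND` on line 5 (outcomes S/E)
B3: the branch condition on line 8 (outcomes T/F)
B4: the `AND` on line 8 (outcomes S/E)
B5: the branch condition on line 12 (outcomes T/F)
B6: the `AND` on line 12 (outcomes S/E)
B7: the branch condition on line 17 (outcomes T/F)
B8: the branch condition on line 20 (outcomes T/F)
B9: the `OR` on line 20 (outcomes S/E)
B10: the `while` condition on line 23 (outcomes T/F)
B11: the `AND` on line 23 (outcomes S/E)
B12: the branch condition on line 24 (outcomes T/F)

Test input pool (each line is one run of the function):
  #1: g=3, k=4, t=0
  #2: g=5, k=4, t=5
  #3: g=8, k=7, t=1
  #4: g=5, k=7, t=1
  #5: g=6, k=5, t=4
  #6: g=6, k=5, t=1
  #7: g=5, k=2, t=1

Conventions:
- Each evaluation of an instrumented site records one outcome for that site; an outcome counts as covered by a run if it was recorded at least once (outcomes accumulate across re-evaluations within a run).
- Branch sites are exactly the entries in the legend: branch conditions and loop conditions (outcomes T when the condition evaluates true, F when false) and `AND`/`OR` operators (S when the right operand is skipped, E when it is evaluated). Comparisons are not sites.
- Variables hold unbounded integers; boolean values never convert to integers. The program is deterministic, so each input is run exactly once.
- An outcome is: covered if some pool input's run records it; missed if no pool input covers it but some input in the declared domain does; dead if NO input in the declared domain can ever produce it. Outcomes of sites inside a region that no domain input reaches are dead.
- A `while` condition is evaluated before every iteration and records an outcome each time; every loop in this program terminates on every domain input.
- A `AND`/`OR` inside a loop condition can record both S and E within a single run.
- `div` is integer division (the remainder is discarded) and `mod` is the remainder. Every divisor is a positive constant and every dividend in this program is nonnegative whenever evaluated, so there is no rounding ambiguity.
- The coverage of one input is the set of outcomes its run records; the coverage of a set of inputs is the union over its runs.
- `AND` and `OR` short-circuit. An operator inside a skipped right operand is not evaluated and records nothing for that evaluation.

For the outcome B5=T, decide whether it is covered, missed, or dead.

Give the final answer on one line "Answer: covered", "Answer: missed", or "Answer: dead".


no pool input records B5=T
but domain input (g=7, k=1, t=0) does record it -> reachable, so missed
Answer: missed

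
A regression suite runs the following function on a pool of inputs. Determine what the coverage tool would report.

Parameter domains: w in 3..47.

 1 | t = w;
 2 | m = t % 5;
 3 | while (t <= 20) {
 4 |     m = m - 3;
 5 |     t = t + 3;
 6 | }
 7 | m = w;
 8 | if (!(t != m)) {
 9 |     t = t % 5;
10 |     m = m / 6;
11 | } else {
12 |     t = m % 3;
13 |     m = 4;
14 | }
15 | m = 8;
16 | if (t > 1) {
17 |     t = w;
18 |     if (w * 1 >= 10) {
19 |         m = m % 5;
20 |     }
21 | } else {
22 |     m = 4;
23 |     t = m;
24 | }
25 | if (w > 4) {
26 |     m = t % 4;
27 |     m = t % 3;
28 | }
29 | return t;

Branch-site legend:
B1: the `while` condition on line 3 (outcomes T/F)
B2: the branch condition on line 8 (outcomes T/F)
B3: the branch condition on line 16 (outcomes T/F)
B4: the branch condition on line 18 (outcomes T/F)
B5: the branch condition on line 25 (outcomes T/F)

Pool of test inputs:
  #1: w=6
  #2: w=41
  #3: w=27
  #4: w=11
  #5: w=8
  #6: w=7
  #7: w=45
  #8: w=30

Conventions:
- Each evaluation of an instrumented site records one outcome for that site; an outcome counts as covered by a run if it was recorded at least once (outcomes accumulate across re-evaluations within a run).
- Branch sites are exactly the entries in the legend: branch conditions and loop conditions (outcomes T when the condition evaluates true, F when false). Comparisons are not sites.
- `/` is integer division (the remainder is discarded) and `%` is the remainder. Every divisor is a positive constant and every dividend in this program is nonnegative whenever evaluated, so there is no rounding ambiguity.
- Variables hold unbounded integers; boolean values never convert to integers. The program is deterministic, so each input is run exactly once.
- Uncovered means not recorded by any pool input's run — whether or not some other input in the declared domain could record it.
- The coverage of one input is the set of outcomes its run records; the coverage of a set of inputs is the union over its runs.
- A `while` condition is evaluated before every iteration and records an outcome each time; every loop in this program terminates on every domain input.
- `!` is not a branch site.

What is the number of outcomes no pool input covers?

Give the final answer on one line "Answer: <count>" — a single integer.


input #1 (w=6): events B1->T, B1->T, B1->T, B1->T, B1->T, B1->F, B2->F, B3->F, B5->T; covers B1=T, B1=F, B2=F, B3=F, B5=T
input #2 (w=41): events B1->F, B2->T, B3->F, B5->T; covers B1=F, B2=T, B3=F, B5=T
input #3 (w=27): events B1->F, B2->T, B3->T, B4->T, B5->T; covers B1=F, B2=T, B3=T, B4=T, B5=T
input #4 (w=11): events B1->T, B1->T, B1->T, B1->T, B1->F, B2->F, B3->T, B4->T, B5->T; covers B1=T, B1=F, B2=F, B3=T, B4=T, B5=T
input #5 (w=8): events B1->T, B1->T, B1->T, B1->T, B1->T, B1->F, B2->F, B3->T, B4->F, B5->T; covers B1=T, B1=F, B2=F, B3=T, B4=F, B5=T
input #6 (w=7): events B1->T, B1->T, B1->T, B1->T, B1->T, B1->F, B2->F, B3->F, B5->T; covers B1=T, B1=F, B2=F, B3=F, B5=T
input #7 (w=45): events B1->F, B2->T, B3->F, B5->T; covers B1=F, B2=T, B3=F, B5=T
input #8 (w=30): events B1->F, B2->T, B3->F, B5->T; covers B1=F, B2=T, B3=F, B5=T
union over the pool: B1=T, B1=F, B2=T, B2=F, B3=T, B3=F, B4=T, B4=F, B5=T
uncovered (1 of 10): B5=F
Answer: 1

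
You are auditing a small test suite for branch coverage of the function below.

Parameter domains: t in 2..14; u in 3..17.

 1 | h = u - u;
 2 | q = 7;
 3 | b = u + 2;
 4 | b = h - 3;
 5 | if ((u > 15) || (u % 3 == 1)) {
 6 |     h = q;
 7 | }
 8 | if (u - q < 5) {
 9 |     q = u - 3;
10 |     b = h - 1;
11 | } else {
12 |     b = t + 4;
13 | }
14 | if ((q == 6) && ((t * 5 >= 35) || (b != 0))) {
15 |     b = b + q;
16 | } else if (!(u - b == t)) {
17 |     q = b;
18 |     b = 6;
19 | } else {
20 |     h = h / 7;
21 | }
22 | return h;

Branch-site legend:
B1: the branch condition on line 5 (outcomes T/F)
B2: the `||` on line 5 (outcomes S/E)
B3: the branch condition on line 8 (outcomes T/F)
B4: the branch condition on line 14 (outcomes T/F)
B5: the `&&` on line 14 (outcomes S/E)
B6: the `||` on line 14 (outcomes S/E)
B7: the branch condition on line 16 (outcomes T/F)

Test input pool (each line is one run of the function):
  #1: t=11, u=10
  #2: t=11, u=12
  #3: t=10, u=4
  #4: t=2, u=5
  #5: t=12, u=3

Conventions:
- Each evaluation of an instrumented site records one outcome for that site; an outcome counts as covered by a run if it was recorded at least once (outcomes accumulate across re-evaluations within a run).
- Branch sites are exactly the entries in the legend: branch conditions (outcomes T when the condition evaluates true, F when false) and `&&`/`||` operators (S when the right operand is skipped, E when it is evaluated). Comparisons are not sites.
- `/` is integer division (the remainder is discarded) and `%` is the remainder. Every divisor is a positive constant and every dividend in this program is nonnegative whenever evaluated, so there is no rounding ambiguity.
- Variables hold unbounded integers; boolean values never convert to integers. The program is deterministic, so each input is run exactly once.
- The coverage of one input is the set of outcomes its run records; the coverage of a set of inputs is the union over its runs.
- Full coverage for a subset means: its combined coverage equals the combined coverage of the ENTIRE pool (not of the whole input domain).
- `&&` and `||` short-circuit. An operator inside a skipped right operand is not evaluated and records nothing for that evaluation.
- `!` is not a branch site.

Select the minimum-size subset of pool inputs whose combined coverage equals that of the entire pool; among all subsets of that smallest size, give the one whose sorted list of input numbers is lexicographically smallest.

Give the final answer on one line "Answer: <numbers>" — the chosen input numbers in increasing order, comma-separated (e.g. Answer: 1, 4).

input #1, t=11, u=10: events B2->E, B1->T, B3->T, B5->S, B4->F, B7->T; outcomes B1=T, B2=E, B3=T, B4=F, B5=S, B7=T
input #2, t=11, u=12: events B2->E, B1->F, B3->F, B5->S, B4->F, B7->T; outcomes B1=F, B2=E, B3=F, B4=F, B5=S, B7=T
input #3, t=10, u=4: events B2->E, B1->T, B3->T, B5->S, B4->F, B7->T; outcomes B1=T, B2=E, B3=T, B4=F, B5=S, B7=T
input #4, t=2, u=5: events B2->E, B1->F, B3->T, B5->S, B4->F, B7->T; outcomes B1=F, B2=E, B3=T, B4=F, B5=S, B7=T
input #5, t=12, u=3: events B2->E, B1->F, B3->T, B5->S, B4->F, B7->T; outcomes B1=F, B2=E, B3=T, B4=F, B5=S, B7=T
union over all inputs: B1=T, B1=F, B2=E, B3=T, B3=F, B4=F, B5=S, B7=T (8 outcomes)
every size-1 subset falls short of the 8 outcomes (best: 6/8)
size 2: inputs {1, 2} cover all 8 outcomes, and no lexicographically smaller subset of this size does

Answer: 1, 2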